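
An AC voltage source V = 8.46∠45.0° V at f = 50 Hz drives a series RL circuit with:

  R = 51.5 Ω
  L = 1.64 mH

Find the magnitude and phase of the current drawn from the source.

Step 1 — Angular frequency: ω = 2π·f = 2π·50 = 314.2 rad/s.
Step 2 — Component impedances:
  R: Z = R = 51.5 Ω
  L: Z = jωL = j·314.2·0.00164 = 0 + j0.5152 Ω
Step 3 — Series combination: Z_total = R + L = 51.5 + j0.5152 Ω = 51.5∠0.6° Ω.
Step 4 — Source phasor: V = 8.46∠45.0° V = 5.982 + j5.982 V.
Step 5 — Ohm's law: I = V / Z_total = (5.982 + j5.982) / (51.5 + j0.5152) = 0.1173 + j0.115 A.
Step 6 — Convert to polar: |I| = 0.1643 A, ∠I = 44.4°.

I = 0.1643∠44.4° A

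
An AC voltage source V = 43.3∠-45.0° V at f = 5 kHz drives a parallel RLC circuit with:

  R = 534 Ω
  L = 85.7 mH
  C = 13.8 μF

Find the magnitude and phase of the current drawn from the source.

Step 1 — Angular frequency: ω = 2π·f = 2π·5000 = 3.142e+04 rad/s.
Step 2 — Component impedances:
  R: Z = R = 534 Ω
  L: Z = jωL = j·3.142e+04·0.0857 = 0 + j2692 Ω
  C: Z = 1/(jωC) = -j/(ω·C) = 0 - j2.307 Ω
Step 3 — Parallel combination: 1/Z_total = 1/R + 1/L + 1/C; Z_total = 0.00998 - j2.309 Ω = 2.309∠-89.8° Ω.
Step 4 — Source phasor: V = 43.3∠-45.0° V = 30.62 - j30.62 V.
Step 5 — Ohm's law: I = V / Z_total = (30.62 - j30.62) / (0.00998 - j2.309) = 13.32 + j13.21 A.
Step 6 — Convert to polar: |I| = 18.76 A, ∠I = 44.8°.

I = 18.76∠44.8° A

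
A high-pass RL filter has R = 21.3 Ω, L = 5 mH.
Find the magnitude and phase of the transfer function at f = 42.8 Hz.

Step 1 — Angular frequency: ω = 2π·42.8 = 268.9 rad/s.
Step 2 — Transfer function: H(jω) = jωL/(R + jωL).
Step 3 — Numerator jωL = j·1.345; denominator R + jωL = 21.3 + j1.345.
Step 4 — H = 0.003969 + j0.06288.
Step 5 — Magnitude: |H| = 0.063 (-24.0 dB); phase: φ = 86.4°.

|H| = 0.063 (-24.0 dB), φ = 86.4°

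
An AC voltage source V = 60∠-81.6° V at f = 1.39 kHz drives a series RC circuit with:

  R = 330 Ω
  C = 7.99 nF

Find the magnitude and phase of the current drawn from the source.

Step 1 — Angular frequency: ω = 2π·f = 2π·1390 = 8734 rad/s.
Step 2 — Component impedances:
  R: Z = R = 330 Ω
  C: Z = 1/(jωC) = -j/(ω·C) = 0 - j1.433e+04 Ω
Step 3 — Series combination: Z_total = R + C = 330 - j1.433e+04 Ω = 1.433e+04∠-88.7° Ω.
Step 4 — Source phasor: V = 60∠-81.6° V = 8.765 - j59.36 V.
Step 5 — Ohm's law: I = V / Z_total = (8.765 - j59.36) / (330 - j1.433e+04) = 0.004154 + j0.000516 A.
Step 6 — Convert to polar: |I| = 0.004186 A, ∠I = 7.1°.

I = 0.004186∠7.1° A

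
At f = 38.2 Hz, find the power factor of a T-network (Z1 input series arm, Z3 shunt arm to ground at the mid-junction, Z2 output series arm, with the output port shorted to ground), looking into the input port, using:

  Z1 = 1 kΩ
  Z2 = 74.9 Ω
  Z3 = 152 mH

Step 1 — Angular frequency: ω = 2π·f = 2π·38.2 = 240 rad/s.
Step 2 — Component impedances:
  Z1: Z = R = 1000 Ω
  Z2: Z = R = 74.9 Ω
  Z3: Z = jωL = j·240·0.152 = 0 + j36.48 Ω
Step 3 — With the output port shorted to ground, the output series arm Z2 runs from the junction to ground; the shunt arm Z3 also runs from the junction to ground. They appear in parallel: Z3 || Z2 = 14.36 + j29.49 Ω.
Step 4 — Series with input arm Z1: Z_in = Z1 + (Z3 || Z2) = 1014 + j29.49 Ω = 1015∠1.7° Ω.
Step 5 — Power factor: PF = cos(φ) = Re(Z)/|Z| = 1014.4/1014.8 = 0.9996.
Step 6 — Type: Im(Z) = 29.49 ⇒ lagging (phase φ = 1.7°).

PF = 0.9996 (lagging, φ = 1.7°)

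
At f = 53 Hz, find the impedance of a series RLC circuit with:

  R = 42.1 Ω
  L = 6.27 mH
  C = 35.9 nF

Step 1 — Angular frequency: ω = 2π·f = 2π·53 = 333 rad/s.
Step 2 — Component impedances:
  R: Z = R = 42.1 Ω
  L: Z = jωL = j·333·0.00627 = 0 + j2.088 Ω
  C: Z = 1/(jωC) = -j/(ω·C) = 0 - j8.365e+04 Ω
Step 3 — Series combination: Z_total = R + L + C = 42.1 - j8.364e+04 Ω = 8.364e+04∠-90.0° Ω.

Z = 42.1 - j8.364e+04 Ω = 8.364e+04∠-90.0° Ω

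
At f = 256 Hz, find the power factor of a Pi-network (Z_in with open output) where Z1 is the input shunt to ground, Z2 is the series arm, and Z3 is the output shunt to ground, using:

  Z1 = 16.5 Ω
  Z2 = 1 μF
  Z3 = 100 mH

Step 1 — Angular frequency: ω = 2π·f = 2π·256 = 1608 rad/s.
Step 2 — Component impedances:
  Z1: Z = R = 16.5 Ω
  Z2: Z = 1/(jωC) = -j/(ω·C) = 0 - j621.7 Ω
  Z3: Z = jωL = j·1608·0.1 = 0 + j160.8 Ω
Step 3 — With open output, the series arm Z2 and the output shunt Z3 appear in series to ground: Z2 + Z3 = 0 - j460.8 Ω.
Step 4 — Parallel with input shunt Z1: Z_in = Z1 || (Z2 + Z3) = 16.48 - j0.59 Ω = 16.49∠-2.1° Ω.
Step 5 — Power factor: PF = cos(φ) = Re(Z)/|Z| = 16.48/16.49 = 0.9994.
Step 6 — Type: Im(Z) = -0.59 ⇒ leading (phase φ = -2.1°).

PF = 0.9994 (leading, φ = -2.1°)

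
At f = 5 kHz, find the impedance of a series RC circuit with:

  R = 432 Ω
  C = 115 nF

Step 1 — Angular frequency: ω = 2π·f = 2π·5000 = 3.142e+04 rad/s.
Step 2 — Component impedances:
  R: Z = R = 432 Ω
  C: Z = 1/(jωC) = -j/(ω·C) = 0 - j276.8 Ω
Step 3 — Series combination: Z_total = R + C = 432 - j276.8 Ω = 513.1∠-32.6° Ω.

Z = 432 - j276.8 Ω = 513.1∠-32.6° Ω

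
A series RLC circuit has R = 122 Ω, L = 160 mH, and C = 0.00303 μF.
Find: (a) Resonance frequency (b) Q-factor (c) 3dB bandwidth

Step 1 — Resonance: ω₀ = 1/√(LC) = 1/√(0.16·3.03e-09) = 4.542e+04 rad/s.
Step 2 — f₀ = ω₀/(2π) = 7228 Hz.
Step 3 — Series Q: Q = ω₀L/R = 4.542e+04·0.16/122 = 59.56.
Step 4 — Bandwidth: Δω = ω₀/Q = 762.5 rad/s; BW = Δω/(2π) = 121.4 Hz.

(a) f₀ = 7228 Hz  (b) Q = 59.56  (c) BW = 121.4 Hz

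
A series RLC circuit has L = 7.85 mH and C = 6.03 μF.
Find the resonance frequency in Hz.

Step 1 — Resonance condition Im(Z)=0 gives ω₀ = 1/√(LC).
Step 2 — ω₀ = 1/√(0.00785·6.03e-06) = 4596 rad/s.
Step 3 — f₀ = ω₀/(2π) = 731.5 Hz.

f₀ = 731.5 Hz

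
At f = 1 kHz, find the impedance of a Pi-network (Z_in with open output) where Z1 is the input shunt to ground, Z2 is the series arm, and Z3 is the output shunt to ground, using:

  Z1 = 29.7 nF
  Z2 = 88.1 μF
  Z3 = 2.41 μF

Step 1 — Angular frequency: ω = 2π·f = 2π·1000 = 6283 rad/s.
Step 2 — Component impedances:
  Z1: Z = 1/(jωC) = -j/(ω·C) = 0 - j5359 Ω
  Z2: Z = 1/(jωC) = -j/(ω·C) = 0 - j1.807 Ω
  Z3: Z = 1/(jωC) = -j/(ω·C) = 0 - j66.04 Ω
Step 3 — With open output, the series arm Z2 and the output shunt Z3 appear in series to ground: Z2 + Z3 = 0 - j67.85 Ω.
Step 4 — Parallel with input shunt Z1: Z_in = Z1 || (Z2 + Z3) = 0 - j67 Ω = 67∠-90.0° Ω.

Z = 0 - j67 Ω = 67∠-90.0° Ω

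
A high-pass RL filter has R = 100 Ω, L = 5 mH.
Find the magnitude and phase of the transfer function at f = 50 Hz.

Step 1 — Angular frequency: ω = 2π·50 = 314.2 rad/s.
Step 2 — Transfer function: H(jω) = jωL/(R + jωL).
Step 3 — Numerator jωL = j·1.571; denominator R + jωL = 100 + j1.571.
Step 4 — H = 0.0002467 + j0.0157.
Step 5 — Magnitude: |H| = 0.01571 (-36.1 dB); phase: φ = 89.1°.

|H| = 0.01571 (-36.1 dB), φ = 89.1°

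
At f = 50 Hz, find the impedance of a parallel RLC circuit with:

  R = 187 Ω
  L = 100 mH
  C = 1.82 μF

Step 1 — Angular frequency: ω = 2π·f = 2π·50 = 314.2 rad/s.
Step 2 — Component impedances:
  R: Z = R = 187 Ω
  L: Z = jωL = j·314.2·0.1 = 0 + j31.42 Ω
  C: Z = 1/(jωC) = -j/(ω·C) = 0 - j1749 Ω
Step 3 — Parallel combination: 1/Z_total = 1/R + 1/L + 1/C; Z_total = 5.317 + j31.08 Ω = 31.53∠80.3° Ω.

Z = 5.317 + j31.08 Ω = 31.53∠80.3° Ω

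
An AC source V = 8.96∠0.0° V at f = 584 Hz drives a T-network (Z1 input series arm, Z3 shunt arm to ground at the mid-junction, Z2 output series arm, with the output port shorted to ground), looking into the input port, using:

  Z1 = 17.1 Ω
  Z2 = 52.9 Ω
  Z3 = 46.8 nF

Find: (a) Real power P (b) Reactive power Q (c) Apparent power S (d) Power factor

Step 1 — Angular frequency: ω = 2π·f = 2π·584 = 3669 rad/s.
Step 2 — Component impedances:
  Z1: Z = R = 17.1 Ω
  Z2: Z = R = 52.9 Ω
  Z3: Z = 1/(jωC) = -j/(ω·C) = 0 - j5823 Ω
Step 3 — With the output port shorted to ground, the output series arm Z2 runs from the junction to ground; the shunt arm Z3 also runs from the junction to ground. They appear in parallel: Z3 || Z2 = 52.9 - j0.4805 Ω.
Step 4 — Series with input arm Z1: Z_in = Z1 + (Z3 || Z2) = 70 - j0.4805 Ω = 70∠-0.4° Ω.
Step 5 — Source phasor: V = 8.96∠0.0° V = 8.96 V.
Step 6 — Current: I = V / Z = 0.128 + j0.0008787 A = 0.128∠0.4° A.
Step 7 — Complex power: S = V·I* = 1.147 - j0.007873 VA.
Step 8 — Real power: P = Re(S) = 1.147 W.
Step 9 — Reactive power: Q = Im(S) = -0.007873 VAR.
Step 10 — Apparent power: |S| = 1.147 VA.
Step 11 — Power factor: PF = P/|S| = 1 (leading).

(a) P = 1.147 W  (b) Q = -0.007873 VAR  (c) S = 1.147 VA  (d) PF = 1 (leading)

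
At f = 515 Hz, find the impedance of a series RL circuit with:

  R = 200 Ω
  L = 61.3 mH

Step 1 — Angular frequency: ω = 2π·f = 2π·515 = 3236 rad/s.
Step 2 — Component impedances:
  R: Z = R = 200 Ω
  L: Z = jωL = j·3236·0.0613 = 0 + j198.4 Ω
Step 3 — Series combination: Z_total = R + L = 200 + j198.4 Ω = 281.7∠44.8° Ω.

Z = 200 + j198.4 Ω = 281.7∠44.8° Ω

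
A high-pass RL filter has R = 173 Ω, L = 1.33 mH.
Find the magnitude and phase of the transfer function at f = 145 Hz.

Step 1 — Angular frequency: ω = 2π·145 = 911.1 rad/s.
Step 2 — Transfer function: H(jω) = jωL/(R + jωL).
Step 3 — Numerator jωL = j·1.212; denominator R + jωL = 173 + j1.212.
Step 4 — H = 4.906e-05 + j0.007004.
Step 5 — Magnitude: |H| = 0.007004 (-43.1 dB); phase: φ = 89.6°.

|H| = 0.007004 (-43.1 dB), φ = 89.6°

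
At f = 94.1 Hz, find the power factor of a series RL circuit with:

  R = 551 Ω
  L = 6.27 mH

Step 1 — Angular frequency: ω = 2π·f = 2π·94.1 = 591.2 rad/s.
Step 2 — Component impedances:
  R: Z = R = 551 Ω
  L: Z = jωL = j·591.2·0.00627 = 0 + j3.707 Ω
Step 3 — Series combination: Z_total = R + L = 551 + j3.707 Ω = 551∠0.4° Ω.
Step 4 — Power factor: PF = cos(φ) = Re(Z)/|Z| = 551/551 = 1.
Step 5 — Type: Im(Z) = 3.707 ⇒ lagging (phase φ = 0.4°).

PF = 1 (lagging, φ = 0.4°)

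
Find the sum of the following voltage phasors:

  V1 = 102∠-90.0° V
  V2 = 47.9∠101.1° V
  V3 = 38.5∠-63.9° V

Step 1 — Convert each phasor to rectangular form:
  V1 = 102·(cos(-90.0°) + j·sin(-90.0°)) = 0 - j102 V
  V2 = 47.9·(cos(101.1°) + j·sin(101.1°)) = -9.222 + j47 V
  V3 = 38.5·(cos(-63.9°) + j·sin(-63.9°)) = 16.94 - j34.57 V
Step 2 — Sum components: V_total = 7.716 - j89.57 V.
Step 3 — Convert to polar: |V_total| = 89.9 V, ∠V_total = -85.1°.

V_total = 89.9∠-85.1° V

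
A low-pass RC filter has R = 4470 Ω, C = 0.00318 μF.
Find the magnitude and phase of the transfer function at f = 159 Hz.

Step 1 — Angular frequency: ω = 2π·159 = 999 rad/s.
Step 2 — Transfer function: H(jω) = 1/(1 + jωRC).
Step 3 — Denominator: 1 + jωRC = 1 + j·999·4470·3.18e-09 = 1 + j0.0142.
Step 4 — H = 0.9998 - j0.0142.
Step 5 — Magnitude: |H| = 0.9999 (-0.0 dB); phase: φ = -0.8°.

|H| = 0.9999 (-0.0 dB), φ = -0.8°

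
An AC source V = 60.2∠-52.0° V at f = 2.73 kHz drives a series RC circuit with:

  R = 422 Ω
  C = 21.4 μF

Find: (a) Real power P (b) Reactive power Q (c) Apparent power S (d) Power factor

Step 1 — Angular frequency: ω = 2π·f = 2π·2730 = 1.715e+04 rad/s.
Step 2 — Component impedances:
  R: Z = R = 422 Ω
  C: Z = 1/(jωC) = -j/(ω·C) = 0 - j2.724 Ω
Step 3 — Series combination: Z_total = R + C = 422 - j2.724 Ω = 422∠-0.4° Ω.
Step 4 — Source phasor: V = 60.2∠-52.0° V = 37.06 - j47.44 V.
Step 5 — Current: I = V / Z = 0.08855 - j0.1118 A = 0.1427∠-51.6° A.
Step 6 — Complex power: S = V·I* = 8.587 - j0.05544 VA.
Step 7 — Real power: P = Re(S) = 8.587 W.
Step 8 — Reactive power: Q = Im(S) = -0.05544 VAR.
Step 9 — Apparent power: |S| = 8.588 VA.
Step 10 — Power factor: PF = P/|S| = 1 (leading).

(a) P = 8.587 W  (b) Q = -0.05544 VAR  (c) S = 8.588 VA  (d) PF = 1 (leading)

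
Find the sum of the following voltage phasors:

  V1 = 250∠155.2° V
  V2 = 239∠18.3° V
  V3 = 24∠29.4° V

Step 1 — Convert each phasor to rectangular form:
  V1 = 250·(cos(155.2°) + j·sin(155.2°)) = -226.9 + j104.9 V
  V2 = 239·(cos(18.3°) + j·sin(18.3°)) = 226.9 + j75.04 V
  V3 = 24·(cos(29.4°) + j·sin(29.4°)) = 20.91 + j11.78 V
Step 2 — Sum components: V_total = 20.88 + j191.7 V.
Step 3 — Convert to polar: |V_total| = 192.8 V, ∠V_total = 83.8°.

V_total = 192.8∠83.8° V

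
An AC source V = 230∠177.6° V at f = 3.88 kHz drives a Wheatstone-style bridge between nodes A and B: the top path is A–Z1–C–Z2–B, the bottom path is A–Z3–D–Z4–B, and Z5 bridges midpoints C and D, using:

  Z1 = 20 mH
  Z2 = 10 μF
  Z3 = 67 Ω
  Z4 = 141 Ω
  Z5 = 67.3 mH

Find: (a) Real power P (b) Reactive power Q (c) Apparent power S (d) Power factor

Step 1 — Angular frequency: ω = 2π·f = 2π·3880 = 2.438e+04 rad/s.
Step 2 — Component impedances:
  Z1: Z = jωL = j·2.438e+04·0.02 = 0 + j487.6 Ω
  Z2: Z = 1/(jωC) = -j/(ω·C) = 0 - j4.102 Ω
  Z3: Z = R = 67 Ω
  Z4: Z = R = 141 Ω
  Z5: Z = jωL = j·2.438e+04·0.0673 = 0 + j1641 Ω
Step 3 — Bridge requires nodal analysis (the Z5 bridge couples midpoints C and D, so the two paths cannot be reduced to a simple series/parallel combination). Setting node B to ground and injecting 1 A at node A, the 3-node admittance system at A, C, D solves to V_A = Z_AB = 167.6 + j81.97 Ω = 186.5∠26.1° Ω.
Step 4 — Source phasor: V = 230∠177.6° V = -229.8 + j9.631 V.
Step 5 — Current: I = V / Z = -1.084 + j0.5878 A = 1.233∠151.5° A.
Step 6 — Complex power: S = V·I* = 254.7 + j124.6 VA.
Step 7 — Real power: P = Re(S) = 254.7 W.
Step 8 — Reactive power: Q = Im(S) = 124.6 VAR.
Step 9 — Apparent power: |S| = 283.6 VA.
Step 10 — Power factor: PF = P/|S| = 0.8983 (lagging).

(a) P = 254.7 W  (b) Q = 124.6 VAR  (c) S = 283.6 VA  (d) PF = 0.8983 (lagging)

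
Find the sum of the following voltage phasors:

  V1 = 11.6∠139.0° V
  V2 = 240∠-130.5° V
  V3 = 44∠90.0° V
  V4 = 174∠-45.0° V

Step 1 — Convert each phasor to rectangular form:
  V1 = 11.6·(cos(139.0°) + j·sin(139.0°)) = -8.755 + j7.61 V
  V2 = 240·(cos(-130.5°) + j·sin(-130.5°)) = -155.9 - j182.5 V
  V3 = 44·(cos(90.0°) + j·sin(90.0°)) = 0 + j44 V
  V4 = 174·(cos(-45.0°) + j·sin(-45.0°)) = 123 - j123 V
Step 2 — Sum components: V_total = -41.59 - j253.9 V.
Step 3 — Convert to polar: |V_total| = 257.3 V, ∠V_total = -99.3°.

V_total = 257.3∠-99.3° V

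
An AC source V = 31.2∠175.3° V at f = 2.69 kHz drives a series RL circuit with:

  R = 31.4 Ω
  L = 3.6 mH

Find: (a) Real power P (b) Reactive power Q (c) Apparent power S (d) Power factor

Step 1 — Angular frequency: ω = 2π·f = 2π·2690 = 1.69e+04 rad/s.
Step 2 — Component impedances:
  R: Z = R = 31.4 Ω
  L: Z = jωL = j·1.69e+04·0.0036 = 0 + j60.85 Ω
Step 3 — Series combination: Z_total = R + L = 31.4 + j60.85 Ω = 68.47∠62.7° Ω.
Step 4 — Source phasor: V = 31.2∠175.3° V = -31.1 + j2.556 V.
Step 5 — Current: I = V / Z = -0.1751 + j0.4207 A = 0.4557∠112.6° A.
Step 6 — Complex power: S = V·I* = 6.52 + j12.63 VA.
Step 7 — Real power: P = Re(S) = 6.52 W.
Step 8 — Reactive power: Q = Im(S) = 12.63 VAR.
Step 9 — Apparent power: |S| = 14.22 VA.
Step 10 — Power factor: PF = P/|S| = 0.4586 (lagging).

(a) P = 6.52 W  (b) Q = 12.63 VAR  (c) S = 14.22 VA  (d) PF = 0.4586 (lagging)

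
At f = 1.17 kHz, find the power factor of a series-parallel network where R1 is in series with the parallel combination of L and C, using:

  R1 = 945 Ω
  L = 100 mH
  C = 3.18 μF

Step 1 — Angular frequency: ω = 2π·f = 2π·1170 = 7351 rad/s.
Step 2 — Component impedances:
  R1: Z = R = 945 Ω
  L: Z = jωL = j·7351·0.1 = 0 + j735.1 Ω
  C: Z = 1/(jωC) = -j/(ω·C) = 0 - j42.78 Ω
Step 3 — Parallel branch: L || C = 1/(1/L + 1/C) = 0 - j45.42 Ω.
Step 4 — Series with R1: Z_total = R1 + (L || C) = 945 - j45.42 Ω = 946.1∠-2.8° Ω.
Step 5 — Power factor: PF = cos(φ) = Re(Z)/|Z| = 945/946.1 = 0.9988.
Step 6 — Type: Im(Z) = -45.42 ⇒ leading (phase φ = -2.8°).

PF = 0.9988 (leading, φ = -2.8°)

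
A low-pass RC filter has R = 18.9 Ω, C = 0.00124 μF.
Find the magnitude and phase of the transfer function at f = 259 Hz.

Step 1 — Angular frequency: ω = 2π·259 = 1627 rad/s.
Step 2 — Transfer function: H(jω) = 1/(1 + jωRC).
Step 3 — Denominator: 1 + jωRC = 1 + j·1627·18.9·1.24e-09 = 1 + j3.814e-05.
Step 4 — H = 1 - j3.814e-05.
Step 5 — Magnitude: |H| = 1 (-0.0 dB); phase: φ = -0.0°.

|H| = 1 (-0.0 dB), φ = -0.0°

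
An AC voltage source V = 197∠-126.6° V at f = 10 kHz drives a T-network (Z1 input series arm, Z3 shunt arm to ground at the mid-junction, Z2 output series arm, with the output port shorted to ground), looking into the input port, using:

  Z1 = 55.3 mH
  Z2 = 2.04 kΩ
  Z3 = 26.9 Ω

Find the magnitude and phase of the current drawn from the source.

Step 1 — Angular frequency: ω = 2π·f = 2π·1e+04 = 6.283e+04 rad/s.
Step 2 — Component impedances:
  Z1: Z = jωL = j·6.283e+04·0.0553 = 0 + j3475 Ω
  Z2: Z = R = 2040 Ω
  Z3: Z = R = 26.9 Ω
Step 3 — With the output port shorted to ground, the output series arm Z2 runs from the junction to ground; the shunt arm Z3 also runs from the junction to ground. They appear in parallel: Z3 || Z2 = 26.55 Ω.
Step 4 — Series with input arm Z1: Z_in = Z1 + (Z3 || Z2) = 26.55 + j3475 Ω = 3475∠89.6° Ω.
Step 5 — Source phasor: V = 197∠-126.6° V = -117.5 - j158.2 V.
Step 6 — Ohm's law: I = V / Z_total = (-117.5 - j158.2) / (26.55 + j3475) = -0.04577 + j0.03345 A.
Step 7 — Convert to polar: |I| = 0.0567 A, ∠I = 143.8°.

I = 0.0567∠143.8° A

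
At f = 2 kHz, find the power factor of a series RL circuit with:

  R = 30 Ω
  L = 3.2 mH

Step 1 — Angular frequency: ω = 2π·f = 2π·2000 = 1.257e+04 rad/s.
Step 2 — Component impedances:
  R: Z = R = 30 Ω
  L: Z = jωL = j·1.257e+04·0.0032 = 0 + j40.21 Ω
Step 3 — Series combination: Z_total = R + L = 30 + j40.21 Ω = 50.17∠53.3° Ω.
Step 4 — Power factor: PF = cos(φ) = Re(Z)/|Z| = 30/50.17 = 0.598.
Step 5 — Type: Im(Z) = 40.21 ⇒ lagging (phase φ = 53.3°).

PF = 0.598 (lagging, φ = 53.3°)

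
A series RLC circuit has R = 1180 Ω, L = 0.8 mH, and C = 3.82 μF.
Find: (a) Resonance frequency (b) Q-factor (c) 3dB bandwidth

Step 1 — Resonance: ω₀ = 1/√(LC) = 1/√(0.0008·3.82e-06) = 1.809e+04 rad/s.
Step 2 — f₀ = ω₀/(2π) = 2879 Hz.
Step 3 — Series Q: Q = ω₀L/R = 1.809e+04·0.0008/1180 = 0.01226.
Step 4 — Bandwidth: Δω = ω₀/Q = 1.475e+06 rad/s; BW = Δω/(2π) = 2.348e+05 Hz.

(a) f₀ = 2879 Hz  (b) Q = 0.01226  (c) BW = 2.348e+05 Hz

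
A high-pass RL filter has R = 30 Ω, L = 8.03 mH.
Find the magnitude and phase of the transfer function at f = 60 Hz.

Step 1 — Angular frequency: ω = 2π·60 = 377 rad/s.
Step 2 — Transfer function: H(jω) = jωL/(R + jωL).
Step 3 — Numerator jωL = j·3.027; denominator R + jωL = 30 + j3.027.
Step 4 — H = 0.01008 + j0.09989.
Step 5 — Magnitude: |H| = 0.1004 (-20.0 dB); phase: φ = 84.2°.

|H| = 0.1004 (-20.0 dB), φ = 84.2°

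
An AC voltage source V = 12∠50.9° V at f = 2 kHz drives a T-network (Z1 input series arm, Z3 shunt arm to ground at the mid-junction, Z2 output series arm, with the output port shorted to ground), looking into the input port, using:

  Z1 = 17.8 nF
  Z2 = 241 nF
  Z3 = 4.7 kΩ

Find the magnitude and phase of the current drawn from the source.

Step 1 — Angular frequency: ω = 2π·f = 2π·2000 = 1.257e+04 rad/s.
Step 2 — Component impedances:
  Z1: Z = 1/(jωC) = -j/(ω·C) = 0 - j4471 Ω
  Z2: Z = 1/(jωC) = -j/(ω·C) = 0 - j330.2 Ω
  Z3: Z = R = 4700 Ω
Step 3 — With the output port shorted to ground, the output series arm Z2 runs from the junction to ground; the shunt arm Z3 also runs from the junction to ground. They appear in parallel: Z3 || Z2 = 23.08 - j328.6 Ω.
Step 4 — Series with input arm Z1: Z_in = Z1 + (Z3 || Z2) = 23.08 - j4799 Ω = 4799∠-89.7° Ω.
Step 5 — Source phasor: V = 12∠50.9° V = 7.568 + j9.313 V.
Step 6 — Ohm's law: I = V / Z_total = (7.568 + j9.313) / (23.08 - j4799) = -0.001933 + j0.001586 A.
Step 7 — Convert to polar: |I| = 0.0025 A, ∠I = 140.6°.

I = 0.0025∠140.6° A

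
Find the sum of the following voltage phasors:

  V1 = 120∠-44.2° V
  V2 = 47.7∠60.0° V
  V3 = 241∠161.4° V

Step 1 — Convert each phasor to rectangular form:
  V1 = 120·(cos(-44.2°) + j·sin(-44.2°)) = 86.03 - j83.66 V
  V2 = 47.7·(cos(60.0°) + j·sin(60.0°)) = 23.85 + j41.31 V
  V3 = 241·(cos(161.4°) + j·sin(161.4°)) = -228.4 + j76.87 V
Step 2 — Sum components: V_total = -118.5 + j34.52 V.
Step 3 — Convert to polar: |V_total| = 123.5 V, ∠V_total = 163.8°.

V_total = 123.5∠163.8° V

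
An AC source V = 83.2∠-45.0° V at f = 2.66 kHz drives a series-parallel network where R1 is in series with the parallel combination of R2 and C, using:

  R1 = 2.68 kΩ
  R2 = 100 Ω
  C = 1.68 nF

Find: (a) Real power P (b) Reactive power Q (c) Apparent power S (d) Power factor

Step 1 — Angular frequency: ω = 2π·f = 2π·2660 = 1.671e+04 rad/s.
Step 2 — Component impedances:
  R1: Z = R = 2680 Ω
  R2: Z = R = 100 Ω
  C: Z = 1/(jωC) = -j/(ω·C) = 0 - j3.561e+04 Ω
Step 3 — Parallel branch: R2 || C = 1/(1/R2 + 1/C) = 100 - j0.2808 Ω.
Step 4 — Series with R1: Z_total = R1 + (R2 || C) = 2780 - j0.2808 Ω = 2780∠-0.0° Ω.
Step 5 — Source phasor: V = 83.2∠-45.0° V = 58.83 - j58.83 V.
Step 6 — Current: I = V / Z = 0.02116 - j0.02116 A = 0.02993∠-45.0° A.
Step 7 — Complex power: S = V·I* = 2.49 - j0.0002515 VA.
Step 8 — Real power: P = Re(S) = 2.49 W.
Step 9 — Reactive power: Q = Im(S) = -0.0002515 VAR.
Step 10 — Apparent power: |S| = 2.49 VA.
Step 11 — Power factor: PF = P/|S| = 1 (leading).

(a) P = 2.49 W  (b) Q = -0.0002515 VAR  (c) S = 2.49 VA  (d) PF = 1 (leading)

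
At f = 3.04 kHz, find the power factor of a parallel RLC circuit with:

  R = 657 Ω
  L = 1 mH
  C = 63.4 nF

Step 1 — Angular frequency: ω = 2π·f = 2π·3040 = 1.91e+04 rad/s.
Step 2 — Component impedances:
  R: Z = R = 657 Ω
  L: Z = jωL = j·1.91e+04·0.001 = 0 + j19.1 Ω
  C: Z = 1/(jωC) = -j/(ω·C) = 0 - j825.8 Ω
Step 3 — Parallel combination: 1/Z_total = 1/R + 1/L + 1/C; Z_total = 0.5814 + j19.54 Ω = 19.54∠88.3° Ω.
Step 4 — Power factor: PF = cos(φ) = Re(Z)/|Z| = 0.5814/19.54 = 0.02975.
Step 5 — Type: Im(Z) = 19.54 ⇒ lagging (phase φ = 88.3°).

PF = 0.02975 (lagging, φ = 88.3°)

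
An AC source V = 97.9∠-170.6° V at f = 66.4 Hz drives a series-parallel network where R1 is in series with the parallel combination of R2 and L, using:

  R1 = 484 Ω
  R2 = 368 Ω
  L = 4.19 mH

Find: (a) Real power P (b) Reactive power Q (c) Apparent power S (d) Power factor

Step 1 — Angular frequency: ω = 2π·f = 2π·66.4 = 417.2 rad/s.
Step 2 — Component impedances:
  R1: Z = R = 484 Ω
  R2: Z = R = 368 Ω
  L: Z = jωL = j·417.2·0.00419 = 0 + j1.748 Ω
Step 3 — Parallel branch: R2 || L = 1/(1/R2 + 1/L) = 0.008304 + j1.748 Ω.
Step 4 — Series with R1: Z_total = R1 + (R2 || L) = 484 + j1.748 Ω = 484∠0.2° Ω.
Step 5 — Source phasor: V = 97.9∠-170.6° V = -96.59 - j15.99 V.
Step 6 — Current: I = V / Z = -0.1997 - j0.03231 A = 0.2023∠-170.8° A.
Step 7 — Complex power: S = V·I* = 19.8 + j0.07152 VA.
Step 8 — Real power: P = Re(S) = 19.8 W.
Step 9 — Reactive power: Q = Im(S) = 0.07152 VAR.
Step 10 — Apparent power: |S| = 19.8 VA.
Step 11 — Power factor: PF = P/|S| = 1 (lagging).

(a) P = 19.8 W  (b) Q = 0.07152 VAR  (c) S = 19.8 VA  (d) PF = 1 (lagging)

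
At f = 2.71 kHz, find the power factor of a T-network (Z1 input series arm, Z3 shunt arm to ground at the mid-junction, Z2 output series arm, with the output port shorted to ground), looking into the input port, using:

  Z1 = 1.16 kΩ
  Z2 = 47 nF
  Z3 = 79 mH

Step 1 — Angular frequency: ω = 2π·f = 2π·2710 = 1.703e+04 rad/s.
Step 2 — Component impedances:
  Z1: Z = R = 1160 Ω
  Z2: Z = 1/(jωC) = -j/(ω·C) = 0 - j1250 Ω
  Z3: Z = jωL = j·1.703e+04·0.079 = 0 + j1345 Ω
Step 3 — With the output port shorted to ground, the output series arm Z2 runs from the junction to ground; the shunt arm Z3 also runs from the junction to ground. They appear in parallel: Z3 || Z2 = 0 - j1.758e+04 Ω.
Step 4 — Series with input arm Z1: Z_in = Z1 + (Z3 || Z2) = 1160 - j1.758e+04 Ω = 1.762e+04∠-86.2° Ω.
Step 5 — Power factor: PF = cos(φ) = Re(Z)/|Z| = 1160/17617 = 0.06585.
Step 6 — Type: Im(Z) = -1.758e+04 ⇒ leading (phase φ = -86.2°).

PF = 0.06585 (leading, φ = -86.2°)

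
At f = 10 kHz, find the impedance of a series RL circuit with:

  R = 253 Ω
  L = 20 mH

Step 1 — Angular frequency: ω = 2π·f = 2π·1e+04 = 6.283e+04 rad/s.
Step 2 — Component impedances:
  R: Z = R = 253 Ω
  L: Z = jωL = j·6.283e+04·0.02 = 0 + j1257 Ω
Step 3 — Series combination: Z_total = R + L = 253 + j1257 Ω = 1282∠78.6° Ω.

Z = 253 + j1257 Ω = 1282∠78.6° Ω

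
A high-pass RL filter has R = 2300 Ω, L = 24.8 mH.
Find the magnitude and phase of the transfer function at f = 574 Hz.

Step 1 — Angular frequency: ω = 2π·574 = 3607 rad/s.
Step 2 — Transfer function: H(jω) = jωL/(R + jωL).
Step 3 — Numerator jωL = j·89.44; denominator R + jωL = 2300 + j89.44.
Step 4 — H = 0.00151 + j0.03883.
Step 5 — Magnitude: |H| = 0.03886 (-28.2 dB); phase: φ = 87.8°.

|H| = 0.03886 (-28.2 dB), φ = 87.8°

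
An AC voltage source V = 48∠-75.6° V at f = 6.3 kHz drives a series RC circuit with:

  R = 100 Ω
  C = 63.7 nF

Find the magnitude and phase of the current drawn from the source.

Step 1 — Angular frequency: ω = 2π·f = 2π·6300 = 3.958e+04 rad/s.
Step 2 — Component impedances:
  R: Z = R = 100 Ω
  C: Z = 1/(jωC) = -j/(ω·C) = 0 - j396.6 Ω
Step 3 — Series combination: Z_total = R + C = 100 - j396.6 Ω = 409∠-75.8° Ω.
Step 4 — Source phasor: V = 48∠-75.6° V = 11.94 - j46.49 V.
Step 5 — Ohm's law: I = V / Z_total = (11.94 - j46.49) / (100 - j396.6) = 0.1174 + j0.0005077 A.
Step 6 — Convert to polar: |I| = 0.1174 A, ∠I = 0.2°.

I = 0.1174∠0.2° A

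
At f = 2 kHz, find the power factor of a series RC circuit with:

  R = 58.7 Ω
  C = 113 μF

Step 1 — Angular frequency: ω = 2π·f = 2π·2000 = 1.257e+04 rad/s.
Step 2 — Component impedances:
  R: Z = R = 58.7 Ω
  C: Z = 1/(jωC) = -j/(ω·C) = 0 - j0.7042 Ω
Step 3 — Series combination: Z_total = R + C = 58.7 - j0.7042 Ω = 58.7∠-0.7° Ω.
Step 4 — Power factor: PF = cos(φ) = Re(Z)/|Z| = 58.7/58.704 = 0.9999.
Step 5 — Type: Im(Z) = -0.7042 ⇒ leading (phase φ = -0.7°).

PF = 0.9999 (leading, φ = -0.7°)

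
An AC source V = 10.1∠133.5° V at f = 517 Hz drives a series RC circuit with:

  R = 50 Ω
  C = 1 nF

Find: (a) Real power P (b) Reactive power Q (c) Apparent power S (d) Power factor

Step 1 — Angular frequency: ω = 2π·f = 2π·517 = 3248 rad/s.
Step 2 — Component impedances:
  R: Z = R = 50 Ω
  C: Z = 1/(jωC) = -j/(ω·C) = 0 - j3.078e+05 Ω
Step 3 — Series combination: Z_total = R + C = 50 - j3.078e+05 Ω = 3.078e+05∠-90.0° Ω.
Step 4 — Source phasor: V = 10.1∠133.5° V = -6.952 + j7.326 V.
Step 5 — Current: I = V / Z = -2.38e-05 - j2.258e-05 A = 3.281e-05∠-136.5° A.
Step 6 — Complex power: S = V·I* = 5.382e-08 - j0.0003314 VA.
Step 7 — Real power: P = Re(S) = 5.382e-08 W.
Step 8 — Reactive power: Q = Im(S) = -0.0003314 VAR.
Step 9 — Apparent power: |S| = 0.0003314 VA.
Step 10 — Power factor: PF = P/|S| = 0.0001624 (leading).

(a) P = 5.382e-08 W  (b) Q = -0.0003314 VAR  (c) S = 0.0003314 VA  (d) PF = 0.0001624 (leading)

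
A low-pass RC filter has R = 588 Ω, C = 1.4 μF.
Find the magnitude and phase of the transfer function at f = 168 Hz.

Step 1 — Angular frequency: ω = 2π·168 = 1056 rad/s.
Step 2 — Transfer function: H(jω) = 1/(1 + jωRC).
Step 3 — Denominator: 1 + jωRC = 1 + j·1056·588·1.4e-06 = 1 + j0.8689.
Step 4 — H = 0.5698 - j0.4951.
Step 5 — Magnitude: |H| = 0.7548 (-2.4 dB); phase: φ = -41.0°.

|H| = 0.7548 (-2.4 dB), φ = -41.0°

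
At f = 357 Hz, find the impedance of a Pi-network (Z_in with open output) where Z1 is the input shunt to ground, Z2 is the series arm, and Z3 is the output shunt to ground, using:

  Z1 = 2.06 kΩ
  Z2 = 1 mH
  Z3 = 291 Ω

Step 1 — Angular frequency: ω = 2π·f = 2π·357 = 2243 rad/s.
Step 2 — Component impedances:
  Z1: Z = R = 2060 Ω
  Z2: Z = jωL = j·2243·0.001 = 0 + j2.243 Ω
  Z3: Z = R = 291 Ω
Step 3 — With open output, the series arm Z2 and the output shunt Z3 appear in series to ground: Z2 + Z3 = 291 + j2.243 Ω.
Step 4 — Parallel with input shunt Z1: Z_in = Z1 || (Z2 + Z3) = 255 + j1.722 Ω = 255∠0.4° Ω.

Z = 255 + j1.722 Ω = 255∠0.4° Ω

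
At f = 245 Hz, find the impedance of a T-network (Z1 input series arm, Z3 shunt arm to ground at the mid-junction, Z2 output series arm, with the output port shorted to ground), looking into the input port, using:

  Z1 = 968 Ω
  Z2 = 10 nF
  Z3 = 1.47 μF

Step 1 — Angular frequency: ω = 2π·f = 2π·245 = 1539 rad/s.
Step 2 — Component impedances:
  Z1: Z = R = 968 Ω
  Z2: Z = 1/(jωC) = -j/(ω·C) = 0 - j6.496e+04 Ω
  Z3: Z = 1/(jωC) = -j/(ω·C) = 0 - j441.9 Ω
Step 3 — With the output port shorted to ground, the output series arm Z2 runs from the junction to ground; the shunt arm Z3 also runs from the junction to ground. They appear in parallel: Z3 || Z2 = 0 - j438.9 Ω.
Step 4 — Series with input arm Z1: Z_in = Z1 + (Z3 || Z2) = 968 - j438.9 Ω = 1063∠-24.4° Ω.

Z = 968 - j438.9 Ω = 1063∠-24.4° Ω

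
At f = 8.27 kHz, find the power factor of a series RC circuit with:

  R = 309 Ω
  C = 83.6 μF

Step 1 — Angular frequency: ω = 2π·f = 2π·8270 = 5.196e+04 rad/s.
Step 2 — Component impedances:
  R: Z = R = 309 Ω
  C: Z = 1/(jωC) = -j/(ω·C) = 0 - j0.2302 Ω
Step 3 — Series combination: Z_total = R + C = 309 - j0.2302 Ω = 309∠-0.0° Ω.
Step 4 — Power factor: PF = cos(φ) = Re(Z)/|Z| = 309/309 = 1.
Step 5 — Type: Im(Z) = -0.2302 ⇒ leading (phase φ = -0.0°).

PF = 1 (leading, φ = -0.0°)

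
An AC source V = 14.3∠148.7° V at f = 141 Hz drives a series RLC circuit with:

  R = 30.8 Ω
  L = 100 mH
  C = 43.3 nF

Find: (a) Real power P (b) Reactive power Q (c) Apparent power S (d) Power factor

Step 1 — Angular frequency: ω = 2π·f = 2π·141 = 885.9 rad/s.
Step 2 — Component impedances:
  R: Z = R = 30.8 Ω
  L: Z = jωL = j·885.9·0.1 = 0 + j88.59 Ω
  C: Z = 1/(jωC) = -j/(ω·C) = 0 - j2.607e+04 Ω
Step 3 — Series combination: Z_total = R + L + C = 30.8 - j2.598e+04 Ω = 2.598e+04∠-89.9° Ω.
Step 4 — Source phasor: V = 14.3∠148.7° V = -12.22 + j7.429 V.
Step 5 — Current: I = V / Z = -0.0002865 - j0.00047 A = 0.0005504∠-121.4° A.
Step 6 — Complex power: S = V·I* = 9.332e-06 - j0.007871 VA.
Step 7 — Real power: P = Re(S) = 9.332e-06 W.
Step 8 — Reactive power: Q = Im(S) = -0.007871 VAR.
Step 9 — Apparent power: |S| = 0.007871 VA.
Step 10 — Power factor: PF = P/|S| = 0.001186 (leading).

(a) P = 9.332e-06 W  (b) Q = -0.007871 VAR  (c) S = 0.007871 VA  (d) PF = 0.001186 (leading)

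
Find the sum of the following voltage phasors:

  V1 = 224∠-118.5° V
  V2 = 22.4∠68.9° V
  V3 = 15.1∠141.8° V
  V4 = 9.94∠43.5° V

Step 1 — Convert each phasor to rectangular form:
  V1 = 224·(cos(-118.5°) + j·sin(-118.5°)) = -106.9 - j196.9 V
  V2 = 22.4·(cos(68.9°) + j·sin(68.9°)) = 8.064 + j20.9 V
  V3 = 15.1·(cos(141.8°) + j·sin(141.8°)) = -11.87 + j9.338 V
  V4 = 9.94·(cos(43.5°) + j·sin(43.5°)) = 7.21 + j6.842 V
Step 2 — Sum components: V_total = -103.5 - j159.8 V.
Step 3 — Convert to polar: |V_total| = 190.4 V, ∠V_total = -122.9°.

V_total = 190.4∠-122.9° V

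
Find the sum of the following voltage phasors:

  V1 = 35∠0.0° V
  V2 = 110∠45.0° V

Step 1 — Convert each phasor to rectangular form:
  V1 = 35·(cos(0.0°) + j·sin(0.0°)) = 35 V
  V2 = 110·(cos(45.0°) + j·sin(45.0°)) = 77.78 + j77.78 V
Step 2 — Sum components: V_total = 112.8 + j77.78 V.
Step 3 — Convert to polar: |V_total| = 137 V, ∠V_total = 34.6°.

V_total = 137∠34.6° V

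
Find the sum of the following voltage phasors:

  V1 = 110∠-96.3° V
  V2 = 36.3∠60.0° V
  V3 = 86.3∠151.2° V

Step 1 — Convert each phasor to rectangular form:
  V1 = 110·(cos(-96.3°) + j·sin(-96.3°)) = -12.07 - j109.3 V
  V2 = 36.3·(cos(60.0°) + j·sin(60.0°)) = 18.15 + j31.44 V
  V3 = 86.3·(cos(151.2°) + j·sin(151.2°)) = -75.63 + j41.58 V
Step 2 — Sum components: V_total = -69.55 - j36.32 V.
Step 3 — Convert to polar: |V_total| = 78.46 V, ∠V_total = -152.4°.

V_total = 78.46∠-152.4° V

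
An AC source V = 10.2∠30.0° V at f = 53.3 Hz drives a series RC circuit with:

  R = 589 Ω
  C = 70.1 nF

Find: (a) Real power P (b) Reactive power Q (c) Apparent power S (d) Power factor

Step 1 — Angular frequency: ω = 2π·f = 2π·53.3 = 334.9 rad/s.
Step 2 — Component impedances:
  R: Z = R = 589 Ω
  C: Z = 1/(jωC) = -j/(ω·C) = 0 - j4.26e+04 Ω
Step 3 — Series combination: Z_total = R + C = 589 - j4.26e+04 Ω = 4.26e+04∠-89.2° Ω.
Step 4 — Source phasor: V = 10.2∠30.0° V = 8.833 + j5.1 V.
Step 5 — Current: I = V / Z = -0.0001168 + j0.000209 A = 0.0002394∠119.2° A.
Step 6 — Complex power: S = V·I* = 3.377e-05 - j0.002442 VA.
Step 7 — Real power: P = Re(S) = 3.377e-05 W.
Step 8 — Reactive power: Q = Im(S) = -0.002442 VAR.
Step 9 — Apparent power: |S| = 0.002442 VA.
Step 10 — Power factor: PF = P/|S| = 0.01383 (leading).

(a) P = 3.377e-05 W  (b) Q = -0.002442 VAR  (c) S = 0.002442 VA  (d) PF = 0.01383 (leading)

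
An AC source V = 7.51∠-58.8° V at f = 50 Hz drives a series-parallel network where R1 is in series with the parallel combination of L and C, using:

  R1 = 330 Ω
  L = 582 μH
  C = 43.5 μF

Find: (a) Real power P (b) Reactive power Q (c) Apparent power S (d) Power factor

Step 1 — Angular frequency: ω = 2π·f = 2π·50 = 314.2 rad/s.
Step 2 — Component impedances:
  R1: Z = R = 330 Ω
  L: Z = jωL = j·314.2·0.000582 = 0 + j0.1828 Ω
  C: Z = 1/(jωC) = -j/(ω·C) = 0 - j73.17 Ω
Step 3 — Parallel branch: L || C = 1/(1/L + 1/C) = 0 + j0.1833 Ω.
Step 4 — Series with R1: Z_total = R1 + (L || C) = 330 + j0.1833 Ω = 330∠0.0° Ω.
Step 5 — Source phasor: V = 7.51∠-58.8° V = 3.89 - j6.424 V.
Step 6 — Current: I = V / Z = 0.01178 - j0.01947 A = 0.02276∠-58.8° A.
Step 7 — Complex power: S = V·I* = 0.1709 + j9.493e-05 VA.
Step 8 — Real power: P = Re(S) = 0.1709 W.
Step 9 — Reactive power: Q = Im(S) = 9.493e-05 VAR.
Step 10 — Apparent power: |S| = 0.1709 VA.
Step 11 — Power factor: PF = P/|S| = 1 (lagging).

(a) P = 0.1709 W  (b) Q = 9.493e-05 VAR  (c) S = 0.1709 VA  (d) PF = 1 (lagging)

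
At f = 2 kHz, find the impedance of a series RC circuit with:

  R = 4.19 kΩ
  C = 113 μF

Step 1 — Angular frequency: ω = 2π·f = 2π·2000 = 1.257e+04 rad/s.
Step 2 — Component impedances:
  R: Z = R = 4190 Ω
  C: Z = 1/(jωC) = -j/(ω·C) = 0 - j0.7042 Ω
Step 3 — Series combination: Z_total = R + C = 4190 - j0.7042 Ω = 4190∠-0.0° Ω.

Z = 4190 - j0.7042 Ω = 4190∠-0.0° Ω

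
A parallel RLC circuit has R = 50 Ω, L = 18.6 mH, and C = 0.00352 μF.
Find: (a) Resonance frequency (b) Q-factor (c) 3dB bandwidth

Step 1 — Resonance: ω₀ = 1/√(LC) = 1/√(0.0186·3.52e-09) = 1.236e+05 rad/s.
Step 2 — f₀ = ω₀/(2π) = 1.967e+04 Hz.
Step 3 — Parallel Q: Q = R/(ω₀L) = 50/(1.236e+05·0.0186) = 0.02175.
Step 4 — Bandwidth: Δω = ω₀/Q = 5.682e+06 rad/s; BW = Δω/(2π) = 9.043e+05 Hz.

(a) f₀ = 1.967e+04 Hz  (b) Q = 0.02175  (c) BW = 9.043e+05 Hz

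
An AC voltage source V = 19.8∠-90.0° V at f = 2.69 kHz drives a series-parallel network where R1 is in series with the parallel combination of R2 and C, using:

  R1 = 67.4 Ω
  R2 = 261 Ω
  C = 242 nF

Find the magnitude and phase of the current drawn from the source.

Step 1 — Angular frequency: ω = 2π·f = 2π·2690 = 1.69e+04 rad/s.
Step 2 — Component impedances:
  R1: Z = R = 67.4 Ω
  R2: Z = R = 261 Ω
  C: Z = 1/(jωC) = -j/(ω·C) = 0 - j244.5 Ω
Step 3 — Parallel branch: R2 || C = 1/(1/R2 + 1/C) = 122 - j130.2 Ω.
Step 4 — Series with R1: Z_total = R1 + (R2 || C) = 189.4 - j130.2 Ω = 229.8∠-34.5° Ω.
Step 5 — Source phasor: V = 19.8∠-90.0° V = 0 - j19.8 V.
Step 6 — Ohm's law: I = V / Z_total = (0 - j19.8) / (189.4 - j130.2) = 0.04881 - j0.07099 A.
Step 7 — Convert to polar: |I| = 0.08615 A, ∠I = -55.5°.

I = 0.08615∠-55.5° A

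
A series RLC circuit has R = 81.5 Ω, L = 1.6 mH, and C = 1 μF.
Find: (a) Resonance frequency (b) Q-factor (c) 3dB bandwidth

Step 1 — Resonance: ω₀ = 1/√(LC) = 1/√(0.0016·1e-06) = 2.5e+04 rad/s.
Step 2 — f₀ = ω₀/(2π) = 3979 Hz.
Step 3 — Series Q: Q = ω₀L/R = 2.5e+04·0.0016/81.5 = 0.4908.
Step 4 — Bandwidth: Δω = ω₀/Q = 5.094e+04 rad/s; BW = Δω/(2π) = 8107 Hz.

(a) f₀ = 3979 Hz  (b) Q = 0.4908  (c) BW = 8107 Hz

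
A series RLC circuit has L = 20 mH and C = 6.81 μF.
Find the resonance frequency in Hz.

Step 1 — Resonance condition Im(Z)=0 gives ω₀ = 1/√(LC).
Step 2 — ω₀ = 1/√(0.02·6.81e-06) = 2710 rad/s.
Step 3 — f₀ = ω₀/(2π) = 431.3 Hz.

f₀ = 431.3 Hz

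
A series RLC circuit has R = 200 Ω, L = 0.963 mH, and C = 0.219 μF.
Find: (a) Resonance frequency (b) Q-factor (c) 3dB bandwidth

Step 1 — Resonance: ω₀ = 1/√(LC) = 1/√(0.000963·2.19e-07) = 6.886e+04 rad/s.
Step 2 — f₀ = ω₀/(2π) = 1.096e+04 Hz.
Step 3 — Series Q: Q = ω₀L/R = 6.886e+04·0.000963/200 = 0.3316.
Step 4 — Bandwidth: Δω = ω₀/Q = 2.077e+05 rad/s; BW = Δω/(2π) = 3.305e+04 Hz.

(a) f₀ = 1.096e+04 Hz  (b) Q = 0.3316  (c) BW = 3.305e+04 Hz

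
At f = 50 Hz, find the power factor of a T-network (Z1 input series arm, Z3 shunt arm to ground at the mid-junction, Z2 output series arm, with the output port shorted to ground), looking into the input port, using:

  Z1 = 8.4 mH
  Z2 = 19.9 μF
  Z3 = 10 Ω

Step 1 — Angular frequency: ω = 2π·f = 2π·50 = 314.2 rad/s.
Step 2 — Component impedances:
  Z1: Z = jωL = j·314.2·0.0084 = 0 + j2.639 Ω
  Z2: Z = 1/(jωC) = -j/(ω·C) = 0 - j160 Ω
  Z3: Z = R = 10 Ω
Step 3 — With the output port shorted to ground, the output series arm Z2 runs from the junction to ground; the shunt arm Z3 also runs from the junction to ground. They appear in parallel: Z3 || Z2 = 9.961 - j0.6227 Ω.
Step 4 — Series with input arm Z1: Z_in = Z1 + (Z3 || Z2) = 9.961 + j2.016 Ω = 10.16∠11.4° Ω.
Step 5 — Power factor: PF = cos(φ) = Re(Z)/|Z| = 9.9611/10.163 = 0.9801.
Step 6 — Type: Im(Z) = 2.016 ⇒ lagging (phase φ = 11.4°).

PF = 0.9801 (lagging, φ = 11.4°)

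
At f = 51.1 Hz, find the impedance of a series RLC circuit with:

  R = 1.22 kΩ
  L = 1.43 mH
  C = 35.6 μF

Step 1 — Angular frequency: ω = 2π·f = 2π·51.1 = 321.1 rad/s.
Step 2 — Component impedances:
  R: Z = R = 1220 Ω
  L: Z = jωL = j·321.1·0.00143 = 0 + j0.4591 Ω
  C: Z = 1/(jωC) = -j/(ω·C) = 0 - j87.49 Ω
Step 3 — Series combination: Z_total = R + L + C = 1220 - j87.03 Ω = 1223∠-4.1° Ω.

Z = 1220 - j87.03 Ω = 1223∠-4.1° Ω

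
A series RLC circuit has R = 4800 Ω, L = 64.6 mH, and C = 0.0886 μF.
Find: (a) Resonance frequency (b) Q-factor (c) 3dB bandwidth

Step 1 — Resonance: ω₀ = 1/√(LC) = 1/√(0.0646·8.86e-08) = 1.322e+04 rad/s.
Step 2 — f₀ = ω₀/(2π) = 2104 Hz.
Step 3 — Series Q: Q = ω₀L/R = 1.322e+04·0.0646/4800 = 0.1779.
Step 4 — Bandwidth: Δω = ω₀/Q = 7.43e+04 rad/s; BW = Δω/(2π) = 1.183e+04 Hz.

(a) f₀ = 2104 Hz  (b) Q = 0.1779  (c) BW = 1.183e+04 Hz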